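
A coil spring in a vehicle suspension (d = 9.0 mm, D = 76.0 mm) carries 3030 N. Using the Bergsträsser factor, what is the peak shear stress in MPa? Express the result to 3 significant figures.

935 MPa

Spring index C = D/d = 76.0/9.0 = 8.4444
K_B = (4C+2)/(4C−3) = 35.778/30.778 = 1.1625
τ₀ = 8FD/(πd³) = 8·3030·76.0/(π·9.0³) = 1.84224e+06/2290.2 = 804.39 MPa
τ_max = K·τ₀ = 1.1625 × 804.39 = 935.07 MPa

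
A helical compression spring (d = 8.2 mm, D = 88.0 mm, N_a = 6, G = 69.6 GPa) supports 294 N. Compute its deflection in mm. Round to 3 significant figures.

30.6 mm

k = Gd⁴/(8D³N_a) = (69.6×10³)(8.2⁴)/(8·88.0³·6) = 9.62 N/mm
δ = F/k = 294 / 9.62 = 30.561 mm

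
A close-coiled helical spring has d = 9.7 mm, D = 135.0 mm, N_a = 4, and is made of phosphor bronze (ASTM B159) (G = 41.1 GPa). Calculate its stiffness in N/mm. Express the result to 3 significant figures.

4.62 N/mm

k = Gd⁴/(8D³N_a) = (41.1×10³ × 9.7⁴) / (8 × 135.0³ × 4)
  = 3.63855e+08 / 7.8732e+07 = 4.6214 N/mm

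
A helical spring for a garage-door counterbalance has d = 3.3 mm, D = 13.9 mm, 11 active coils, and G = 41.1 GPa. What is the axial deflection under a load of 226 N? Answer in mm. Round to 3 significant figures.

k = Gd⁴/(8D³N_a) = (41.1×10³)(3.3⁴)/(8·13.9³·11) = 20.624 N/mm
δ = F/k = 226 / 20.624 = 10.958 mm

11.0 mm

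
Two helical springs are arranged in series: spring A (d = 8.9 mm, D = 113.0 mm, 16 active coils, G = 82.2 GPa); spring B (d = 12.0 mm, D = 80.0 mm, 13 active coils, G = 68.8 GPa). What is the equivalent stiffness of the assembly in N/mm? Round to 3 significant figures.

2.53 N/mm

k_A = Gd⁴/(8D³N_a) = (82.2×10³)(8.9⁴)/(8·113.0³·16) = 2.7925 N/mm
k_B = Gd⁴/(8D³N_a) = (68.8×10³)(12.0⁴)/(8·80.0³·13) = 26.792 N/mm
Series: 1/k_eq = 1/2.7925 + 1/26.792 = 0.39543; k_eq = 2.5289 N/mm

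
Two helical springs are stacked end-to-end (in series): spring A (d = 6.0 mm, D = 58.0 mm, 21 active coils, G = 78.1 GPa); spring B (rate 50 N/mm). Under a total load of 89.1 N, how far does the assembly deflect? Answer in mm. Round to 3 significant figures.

30.6 mm

k_A = Gd⁴/(8D³N_a) = (78.1×10³)(6.0⁴)/(8·58.0³·21) = 3.0879 N/mm
Series: 1/k_eq = 1/3.0879 + 1/50 = 0.34385; k_eq = 2.9083 N/mm
δ = F/k_eq = 89.1/2.9083 = 30.637 mm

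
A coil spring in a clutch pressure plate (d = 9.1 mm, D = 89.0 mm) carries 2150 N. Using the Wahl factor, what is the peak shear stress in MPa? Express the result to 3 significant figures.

Spring index C = D/d = 89.0/9.1 = 9.7802
K_W = (4C−1)/(4C−4) + 0.615/C = 38.121/35.121 + 0.0629 = 1.1483
τ₀ = 8FD/(πd³) = 8·2150·89.0/(π·9.1³) = 1.5308e+06/2367.4 = 646.61 MPa
τ_max = K·τ₀ = 1.1483 × 646.61 = 742.51 MPa

743 MPa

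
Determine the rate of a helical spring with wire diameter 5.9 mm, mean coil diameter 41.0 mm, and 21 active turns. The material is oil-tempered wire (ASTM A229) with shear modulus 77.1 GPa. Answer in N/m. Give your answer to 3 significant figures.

8070 N/m

k = Gd⁴/(8D³N_a) = (77.1×10³ × 5.9⁴) / (8 × 41.0³ × 21)
  = 9.34249e+07 / 1.15787e+07 = 8.0687 N/mm = 8068.7 N/m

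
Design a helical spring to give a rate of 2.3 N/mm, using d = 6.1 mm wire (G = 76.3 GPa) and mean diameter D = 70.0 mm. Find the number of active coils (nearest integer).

17

N_a = Gd⁴/(8D³k) = (76.3×10³ × 6.1⁴)/(8 × 70.0³ × 2.3)
    = 1.05644e+08 / 6.3112e+06 = 16.74 → 17 coils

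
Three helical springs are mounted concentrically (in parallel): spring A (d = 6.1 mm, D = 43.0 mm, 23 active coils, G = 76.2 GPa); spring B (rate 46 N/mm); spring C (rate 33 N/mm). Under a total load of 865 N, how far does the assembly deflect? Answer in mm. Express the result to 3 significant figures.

k_A = Gd⁴/(8D³N_a) = (76.2×10³)(6.1⁴)/(8·43.0³·23) = 7.2119 N/mm
Parallel: k_eq = 7.2119 + 46 + 33 = 86.212 N/mm
δ = F/k_eq = 865/86.212 = 10.033 mm

10.0 mm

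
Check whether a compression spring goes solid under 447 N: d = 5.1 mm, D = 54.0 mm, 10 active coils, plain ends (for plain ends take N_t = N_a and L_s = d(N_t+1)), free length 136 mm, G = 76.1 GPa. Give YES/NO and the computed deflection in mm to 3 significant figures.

YES, δ = 109 mm

k = Gd⁴/(8D³N_a) = (76.1×10³)(5.1⁴)/(8·54.0³·10) = 4.0869 N/mm
N_t = 10; L_s = 5.1·11 = 56.1 mm; δ_solid = L₀ − L_s = 136 − 56.1 = 79.9 mm
δ = F/k = 447/4.0869 = 109.37 mm
δ ≥ δ_solid → spring goes solid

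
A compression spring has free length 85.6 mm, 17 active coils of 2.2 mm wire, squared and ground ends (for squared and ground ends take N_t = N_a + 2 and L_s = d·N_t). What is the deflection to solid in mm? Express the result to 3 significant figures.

N_t = 19; L_s = 2.2·19 = 41.8 mm
δ_solid = L₀ − L_s = 85.6 − 41.8 = 43.8 mm

43.8 mm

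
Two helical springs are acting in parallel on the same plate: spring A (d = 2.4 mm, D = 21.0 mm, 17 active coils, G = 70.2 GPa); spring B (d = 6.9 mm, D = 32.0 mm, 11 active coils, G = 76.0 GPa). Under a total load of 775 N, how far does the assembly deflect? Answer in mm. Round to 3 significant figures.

k_A = Gd⁴/(8D³N_a) = (70.2×10³)(2.4⁴)/(8·21.0³·17) = 1.8492 N/mm
k_B = Gd⁴/(8D³N_a) = (76.0×10³)(6.9⁴)/(8·32.0³·11) = 59.742 N/mm
Parallel: k_eq = 1.8492 + 59.742 = 61.591 N/mm
δ = F/k_eq = 775/61.591 = 12.583 mm

12.6 mm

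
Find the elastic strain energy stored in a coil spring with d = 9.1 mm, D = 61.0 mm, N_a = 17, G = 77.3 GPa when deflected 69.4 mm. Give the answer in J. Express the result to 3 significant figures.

41.4 J

k = Gd⁴/(8D³N_a) = (77.3×10³)(9.1⁴)/(8·61.0³·17) = 17.172 N/mm
U = ½kδ² = 0.5 × 17.172 × 69.4² = 41353 N·mm = 41.353 J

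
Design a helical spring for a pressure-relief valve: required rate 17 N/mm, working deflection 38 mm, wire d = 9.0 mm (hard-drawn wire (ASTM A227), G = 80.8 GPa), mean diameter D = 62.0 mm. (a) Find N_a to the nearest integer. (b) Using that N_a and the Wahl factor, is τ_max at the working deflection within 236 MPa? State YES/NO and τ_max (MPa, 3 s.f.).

N_a = Gd⁴/(8D³k) = (80.8×10³)(9.0⁴)/(8·62.0³·17) = 16.36 → N_a = 16
Actual rate k = Gd⁴/(8D³·16) = 17.378 N/mm
Working load F = kδ = 17.378·38 = 660.36 N
C = 62.0/9.0 = 6.8889; K_W = (4C−1)/(4C−4)+0.615/C = 1.2166
τ_max = K_W·8FD/(πd³) = 1.2166·143.02 = 174 MPa
τ_max ≤ 236 MPa → acceptable

(a) 16 coils; (b) YES, τ_max = 174 MPa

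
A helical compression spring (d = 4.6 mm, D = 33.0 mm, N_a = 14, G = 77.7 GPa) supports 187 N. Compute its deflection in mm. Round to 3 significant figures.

21.6 mm

k = Gd⁴/(8D³N_a) = (77.7×10³)(4.6⁴)/(8·33.0³·14) = 8.6436 N/mm
δ = F/k = 187 / 8.6436 = 21.635 mm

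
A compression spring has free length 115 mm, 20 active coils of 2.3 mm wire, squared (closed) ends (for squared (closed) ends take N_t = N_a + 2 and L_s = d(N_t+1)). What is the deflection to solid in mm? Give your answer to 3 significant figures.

N_t = 22; L_s = 2.3·23 = 52.9 mm
δ_solid = L₀ − L_s = 115 − 52.9 = 62.1 mm

62.1 mm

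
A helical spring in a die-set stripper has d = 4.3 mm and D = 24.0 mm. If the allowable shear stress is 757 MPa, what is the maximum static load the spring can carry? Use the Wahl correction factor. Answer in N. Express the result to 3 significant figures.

773 N

C = D/d = 24.0/4.3 = 5.5814
K_W = (4C−1)/(4C−4) + 0.615/C = 21.326/18.326 + 0.1102 = 1.2739
τ_max = K·8FD/(πd³) → F_max = τ_allow·πd³/(8DK)
F_max = 757·π·4.3³/(8·24.0·1.2739) = 1.8908e+05/244.59 = 773.07 N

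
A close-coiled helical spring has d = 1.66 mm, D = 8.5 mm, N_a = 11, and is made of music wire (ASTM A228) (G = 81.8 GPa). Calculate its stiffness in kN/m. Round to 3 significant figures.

k = Gd⁴/(8D³N_a) = (81.8×10³ × 1.66⁴) / (8 × 8.5³ × 11)
  = 621135 / 54043 = 11.493 N/mm

11.5 kN/m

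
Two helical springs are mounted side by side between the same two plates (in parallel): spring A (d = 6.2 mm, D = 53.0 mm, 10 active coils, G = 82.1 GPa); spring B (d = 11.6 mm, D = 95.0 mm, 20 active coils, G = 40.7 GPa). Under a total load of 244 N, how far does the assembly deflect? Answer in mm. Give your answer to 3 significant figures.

k_A = Gd⁴/(8D³N_a) = (82.1×10³)(6.2⁴)/(8·53.0³·10) = 10.186 N/mm
k_B = Gd⁴/(8D³N_a) = (40.7×10³)(11.6⁴)/(8·95.0³·20) = 5.372 N/mm
Parallel: k_eq = 10.186 + 5.372 = 15.558 N/mm
δ = F/k_eq = 244/15.558 = 15.684 mm

15.7 mm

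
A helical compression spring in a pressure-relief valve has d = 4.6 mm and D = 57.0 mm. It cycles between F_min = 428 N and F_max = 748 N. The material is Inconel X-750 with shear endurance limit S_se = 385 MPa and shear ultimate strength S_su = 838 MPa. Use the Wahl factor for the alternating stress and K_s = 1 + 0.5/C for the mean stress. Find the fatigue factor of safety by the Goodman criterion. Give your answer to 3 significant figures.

0.562

C = D/d = 57.0/4.6 = 12.3913; K_W = (4C−1)/(4C−4)+0.615/C = 1.1155; K_s = 1+0.5/C = 1.0404
F_a = (F_max−F_min)/2 = 160 N; F_m = (F_max+F_min)/2 = 588 N
τ_a = K_W·8F_aD/(πd³) = 1.1155 × 238.6 = 266.15 MPa
τ_m = K_s·8F_mD/(πd³) = 1.0404 × 876.84 = 912.22 MPa
Goodman: 1/n_f = τ_a/S_se + τ_m/S_su = 266.15/385 + 912.22/838 = 0.69129 + 1.08857 = 1.7799
n_f = 1/1.7799 = 0.5618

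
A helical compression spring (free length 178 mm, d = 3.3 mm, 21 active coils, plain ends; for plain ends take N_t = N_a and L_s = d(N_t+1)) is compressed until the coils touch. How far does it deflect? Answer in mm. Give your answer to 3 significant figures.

N_t = 21; L_s = 3.3·22 = 72.6 mm
δ_solid = L₀ − L_s = 178 − 72.6 = 105.4 mm

105 mm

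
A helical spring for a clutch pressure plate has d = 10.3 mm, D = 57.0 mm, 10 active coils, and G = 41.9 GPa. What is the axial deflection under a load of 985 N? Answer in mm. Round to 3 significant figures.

k = Gd⁴/(8D³N_a) = (41.9×10³)(10.3⁴)/(8·57.0³·10) = 31.831 N/mm
δ = F/k = 985 / 31.831 = 30.945 mm

30.9 mm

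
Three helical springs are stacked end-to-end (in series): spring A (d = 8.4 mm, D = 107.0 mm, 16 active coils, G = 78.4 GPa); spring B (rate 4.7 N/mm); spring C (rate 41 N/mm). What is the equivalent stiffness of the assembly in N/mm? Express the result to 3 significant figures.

1.57 N/mm

k_A = Gd⁴/(8D³N_a) = (78.4×10³)(8.4⁴)/(8·107.0³·16) = 2.4893 N/mm
Series: 1/k_eq = 1/2.4893 + 1/4.7 + 1/41 = 0.63888; k_eq = 1.5652 N/mm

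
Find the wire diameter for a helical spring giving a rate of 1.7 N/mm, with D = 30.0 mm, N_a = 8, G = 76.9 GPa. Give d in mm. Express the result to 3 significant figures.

2.49 mm

d = (8D³N_a·k / G)^(1/4) = (8·30.0³·8·1.7 / (76.9×10³))^0.25
  = (38.2)^0.25 = 2.4861 mm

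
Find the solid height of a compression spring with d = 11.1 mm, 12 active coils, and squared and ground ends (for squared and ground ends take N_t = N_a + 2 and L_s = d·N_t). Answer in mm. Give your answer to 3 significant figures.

155 mm

squared and ground ends: N_t = N_a + 2 = 12 + 2 = 14
L_s = d·N_t = 11.1 × 14 = 155.4 mm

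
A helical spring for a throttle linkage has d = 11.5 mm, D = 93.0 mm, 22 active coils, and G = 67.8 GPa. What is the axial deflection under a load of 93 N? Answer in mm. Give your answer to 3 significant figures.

11.1 mm

k = Gd⁴/(8D³N_a) = (67.8×10³)(11.5⁴)/(8·93.0³·22) = 8.3764 N/mm
δ = F/k = 93 / 8.3764 = 11.103 mm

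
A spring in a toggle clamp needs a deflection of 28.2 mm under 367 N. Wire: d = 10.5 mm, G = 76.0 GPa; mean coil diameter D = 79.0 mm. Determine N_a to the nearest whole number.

18

Required rate k = F/δ = 367/28.2 = 13.014 N/mm
N_a = Gd⁴/(8D³k) = (76.0×10³ × 10.5⁴)/(8 × 79.0³ × 13.014)
    = 9.23785e+08 / 5.1332e+07 = 18 → 18 coils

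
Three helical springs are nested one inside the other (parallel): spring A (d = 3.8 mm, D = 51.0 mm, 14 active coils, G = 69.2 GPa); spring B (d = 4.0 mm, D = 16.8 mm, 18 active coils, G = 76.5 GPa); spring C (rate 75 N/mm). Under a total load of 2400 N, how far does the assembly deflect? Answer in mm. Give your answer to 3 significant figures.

22.9 mm

k_A = Gd⁴/(8D³N_a) = (69.2×10³)(3.8⁴)/(8·51.0³·14) = 0.97121 N/mm
k_B = Gd⁴/(8D³N_a) = (76.5×10³)(4.0⁴)/(8·16.8³·18) = 28.682 N/mm
Parallel: k_eq = 0.97121 + 28.682 + 75 = 104.65 N/mm
δ = F/k_eq = 2400/104.65 = 22.933 mm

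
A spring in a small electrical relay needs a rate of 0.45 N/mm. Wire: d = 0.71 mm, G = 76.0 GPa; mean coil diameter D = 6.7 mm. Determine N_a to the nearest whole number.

N_a = Gd⁴/(8D³k) = (76.0×10³ × 0.71⁴)/(8 × 6.7³ × 0.45)
    = 19312.9 / 1082.75 = 17.84 → 18 coils

18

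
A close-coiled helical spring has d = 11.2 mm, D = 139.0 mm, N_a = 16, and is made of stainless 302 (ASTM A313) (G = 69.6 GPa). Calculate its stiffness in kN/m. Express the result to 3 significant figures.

3.19 kN/m

k = Gd⁴/(8D³N_a) = (69.6×10³ × 11.2⁴) / (8 × 139.0³ × 16)
  = 1.09517e+09 / 3.43759e+08 = 3.1859 N/mm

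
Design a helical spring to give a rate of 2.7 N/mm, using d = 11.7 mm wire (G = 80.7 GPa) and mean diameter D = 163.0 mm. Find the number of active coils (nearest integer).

16

N_a = Gd⁴/(8D³k) = (80.7×10³ × 11.7⁴)/(8 × 163.0³ × 2.7)
    = 1.51223e+09 / 9.35441e+07 = 16.17 → 16 coils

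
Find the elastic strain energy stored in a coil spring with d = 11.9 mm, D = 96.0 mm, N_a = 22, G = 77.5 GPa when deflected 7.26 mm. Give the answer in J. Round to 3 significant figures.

0.263 J

k = Gd⁴/(8D³N_a) = (77.5×10³)(11.9⁴)/(8·96.0³·22) = 9.9808 N/mm
U = ½kδ² = 0.5 × 9.9808 × 7.26² = 263.03 N·mm = 0.26303 J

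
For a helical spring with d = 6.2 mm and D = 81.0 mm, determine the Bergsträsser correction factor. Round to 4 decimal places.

C = D/d = 81.0/6.2 = 13.0645
K_B = (4C+2)/(4C−3) = 54.258/49.258 = 1.1015

1.1015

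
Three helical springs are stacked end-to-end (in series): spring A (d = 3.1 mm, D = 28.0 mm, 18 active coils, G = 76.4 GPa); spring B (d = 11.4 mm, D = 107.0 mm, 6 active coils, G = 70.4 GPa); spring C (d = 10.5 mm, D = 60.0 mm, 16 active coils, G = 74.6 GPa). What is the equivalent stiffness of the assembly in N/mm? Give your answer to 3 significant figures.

k_A = Gd⁴/(8D³N_a) = (76.4×10³)(3.1⁴)/(8·28.0³·18) = 2.232 N/mm
k_B = Gd⁴/(8D³N_a) = (70.4×10³)(11.4⁴)/(8·107.0³·6) = 20.221 N/mm
k_C = Gd⁴/(8D³N_a) = (74.6×10³)(10.5⁴)/(8·60.0³·16) = 32.797 N/mm
Series: 1/k_eq = 1/2.232 + 1/20.221 + 1/32.797 = 0.52796; k_eq = 1.8941 N/mm

1.89 N/mm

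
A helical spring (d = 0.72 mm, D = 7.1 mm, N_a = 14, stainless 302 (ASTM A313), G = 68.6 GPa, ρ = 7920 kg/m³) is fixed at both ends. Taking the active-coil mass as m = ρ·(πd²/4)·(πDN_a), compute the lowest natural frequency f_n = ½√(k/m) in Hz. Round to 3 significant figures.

k = Gd⁴/(8D³N_a) = (68.6×10³)(0.72⁴)/(8·7.1³·14) = 0.4599 N/mm = 459.9 N/m
Wire length L = πDN_a = π·7.1·14 = 312.27 mm
m = ρ·(πd²/4)·L = 7920 × 0.40715×10⁻⁶ m² × 0.31227 m = 0.001007 kg
f_n = ½√(k/m) = 0.5·√(459.9/0.001007) = 0.5·√(4.5671e+05) = 337.9 Hz

338 Hz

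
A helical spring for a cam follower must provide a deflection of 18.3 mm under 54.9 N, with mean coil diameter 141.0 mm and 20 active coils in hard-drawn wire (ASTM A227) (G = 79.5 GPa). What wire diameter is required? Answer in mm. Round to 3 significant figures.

11.4 mm

Required rate k = F/δ = 54.9/18.3 = 3 N/mm
d = (8D³N_a·k / G)^(1/4) = (8·141.0³·20·3 / (79.5×10³))^0.25
  = (16925)^0.25 = 11.4060 mm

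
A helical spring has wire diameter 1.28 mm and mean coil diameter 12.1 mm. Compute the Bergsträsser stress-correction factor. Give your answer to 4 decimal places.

1.1436

C = D/d = 12.1/1.28 = 9.4531
K_B = (4C+2)/(4C−3) = 39.812/34.812 = 1.1436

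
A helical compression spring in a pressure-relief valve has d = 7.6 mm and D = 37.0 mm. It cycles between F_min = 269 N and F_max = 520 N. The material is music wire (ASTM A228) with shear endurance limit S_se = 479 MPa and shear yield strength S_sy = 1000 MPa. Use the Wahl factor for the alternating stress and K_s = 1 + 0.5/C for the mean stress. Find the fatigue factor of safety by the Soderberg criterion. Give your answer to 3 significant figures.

C = D/d = 37.0/7.6 = 4.8684; K_W = (4C−1)/(4C−4)+0.615/C = 1.3202; K_s = 1+0.5/C = 1.1027
F_a = (F_max−F_min)/2 = 125.5 N; F_m = (F_max+F_min)/2 = 394.5 N
τ_a = K_W·8F_aD/(πd³) = 1.3202 × 26.937 = 35.562 MPa
τ_m = K_s·8F_mD/(πd³) = 1.1027 × 84.674 = 93.37 MPa
Soderberg: 1/n_f = τ_a/S_se + τ_m/S_sy = 35.562/479 + 93.37/1000 = 0.07424 + 0.09337 = 0.16761
n_f = 1/0.16761 = 5.966

5.97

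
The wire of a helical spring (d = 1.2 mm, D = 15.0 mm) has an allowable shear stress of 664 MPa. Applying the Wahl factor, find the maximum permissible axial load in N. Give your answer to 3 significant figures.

C = D/d = 15.0/1.2 = 12.5000
K_W = (4C−1)/(4C−4) + 0.615/C = 49.000/46.000 + 0.0492 = 1.1144
τ_max = K·8FD/(πd³) → F_max = τ_allow·πd³/(8DK)
F_max = 664·π·1.2³/(8·15.0·1.1144) = 3604.6/133.73 = 26.955 N

27.0 N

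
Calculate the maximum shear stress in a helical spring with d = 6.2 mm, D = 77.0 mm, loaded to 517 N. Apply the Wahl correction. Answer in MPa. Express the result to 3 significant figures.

474 MPa

Spring index C = D/d = 77.0/6.2 = 12.4194
K_W = (4C−1)/(4C−4) + 0.615/C = 48.677/45.677 + 0.0495 = 1.1152
τ₀ = 8FD/(πd³) = 8·517·77.0/(π·6.2³) = 318472/748.73 = 425.35 MPa
τ_max = K·τ₀ = 1.1152 × 425.35 = 474.35 MPa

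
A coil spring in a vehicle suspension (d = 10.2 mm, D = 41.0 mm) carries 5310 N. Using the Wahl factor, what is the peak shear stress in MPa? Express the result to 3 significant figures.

Spring index C = D/d = 41.0/10.2 = 4.0196
K_W = (4C−1)/(4C−4) + 0.615/C = 15.078/12.078 + 0.1530 = 1.4014
τ₀ = 8FD/(πd³) = 8·5310·41.0/(π·10.2³) = 1.74168e+06/3333.9 = 522.42 MPa
τ_max = K·τ₀ = 1.4014 × 522.42 = 732.1 MPa

732 MPa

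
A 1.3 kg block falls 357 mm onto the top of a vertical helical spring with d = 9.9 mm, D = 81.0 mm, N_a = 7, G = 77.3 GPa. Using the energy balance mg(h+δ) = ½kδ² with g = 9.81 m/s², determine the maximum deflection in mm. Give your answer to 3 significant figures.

k = Gd⁴/(8D³N_a) = (77.3×10³)(9.9⁴)/(8·81.0³·7) = 24.95 N/mm
W = mg = 1.3 × 9.81 = 12.753 N
½kδ² − Wδ − Wh = 0 → δ = (W + √(W² + 2kWh))/k
δ = (12.753 + √(162.64 + 227189))/24.95 = (12.753 + 476.81)/24.95 = 19.622 mm

19.6 mm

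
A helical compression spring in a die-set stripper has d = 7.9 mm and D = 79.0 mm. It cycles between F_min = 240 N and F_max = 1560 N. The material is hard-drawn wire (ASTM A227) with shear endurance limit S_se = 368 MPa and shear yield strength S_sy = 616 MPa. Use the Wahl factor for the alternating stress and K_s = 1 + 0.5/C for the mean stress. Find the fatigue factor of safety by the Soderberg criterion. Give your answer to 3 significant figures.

C = D/d = 79.0/7.9 = 10.0000; K_W = (4C−1)/(4C−4)+0.615/C = 1.1448; K_s = 1+0.5/C = 1.0500
F_a = (F_max−F_min)/2 = 660 N; F_m = (F_max+F_min)/2 = 900 N
τ_a = K_W·8F_aD/(πd³) = 1.1448 × 269.3 = 308.3 MPa
τ_m = K_s·8F_mD/(πd³) = 1.0500 × 367.22 = 385.58 MPa
Soderberg: 1/n_f = τ_a/S_se + τ_m/S_sy = 308.3/368 + 385.58/616 = 0.83777 + 0.62595 = 1.4637
n_f = 1/1.4637 = 0.6832

0.683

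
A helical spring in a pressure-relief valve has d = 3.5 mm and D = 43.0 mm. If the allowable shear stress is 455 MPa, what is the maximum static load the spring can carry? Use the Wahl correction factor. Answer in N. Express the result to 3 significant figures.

160 N

C = D/d = 43.0/3.5 = 12.2857
K_W = (4C−1)/(4C−4) + 0.615/C = 48.143/45.143 + 0.0501 = 1.1165
τ_max = K·8FD/(πd³) → F_max = τ_allow·πd³/(8DK)
F_max = 455·π·3.5³/(8·43.0·1.1165) = 61287/384.08 = 159.57 N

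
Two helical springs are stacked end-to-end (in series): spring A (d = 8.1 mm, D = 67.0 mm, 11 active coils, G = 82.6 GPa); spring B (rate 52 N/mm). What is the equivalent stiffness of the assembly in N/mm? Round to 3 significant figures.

10.7 N/mm

k_A = Gd⁴/(8D³N_a) = (82.6×10³)(8.1⁴)/(8·67.0³·11) = 13.434 N/mm
Series: 1/k_eq = 1/13.434 + 1/52 = 0.093667; k_eq = 10.676 N/mm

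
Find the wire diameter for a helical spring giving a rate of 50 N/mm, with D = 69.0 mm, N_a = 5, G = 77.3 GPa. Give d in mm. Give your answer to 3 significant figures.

d = (8D³N_a·k / G)^(1/4) = (8·69.0³·5·50 / (77.3×10³))^0.25
  = (8499.6)^0.25 = 9.6017 mm

9.60 mm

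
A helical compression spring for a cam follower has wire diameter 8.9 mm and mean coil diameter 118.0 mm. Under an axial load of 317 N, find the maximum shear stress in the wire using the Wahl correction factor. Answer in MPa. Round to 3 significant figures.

150 MPa

Spring index C = D/d = 118.0/8.9 = 13.2584
K_W = (4C−1)/(4C−4) + 0.615/C = 52.034/49.034 + 0.0464 = 1.1076
τ₀ = 8FD/(πd³) = 8·317·118.0/(π·8.9³) = 299248/2214.7 = 135.12 MPa
τ_max = K·τ₀ = 1.1076 × 135.12 = 149.65 MPa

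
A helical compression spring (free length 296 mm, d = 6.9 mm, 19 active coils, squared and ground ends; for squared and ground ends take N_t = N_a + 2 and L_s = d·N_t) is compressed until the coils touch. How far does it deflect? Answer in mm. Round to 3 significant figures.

151 mm

N_t = 21; L_s = 6.9·21 = 144.9 mm
δ_solid = L₀ − L_s = 296 − 144.9 = 151.1 mm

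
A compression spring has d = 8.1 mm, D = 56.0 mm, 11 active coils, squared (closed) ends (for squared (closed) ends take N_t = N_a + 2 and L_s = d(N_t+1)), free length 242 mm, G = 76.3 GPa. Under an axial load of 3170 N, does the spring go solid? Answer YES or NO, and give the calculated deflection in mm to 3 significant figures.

k = Gd⁴/(8D³N_a) = (76.3×10³)(8.1⁴)/(8·56.0³·11) = 21.253 N/mm
N_t = 13; L_s = 8.1·14 = 113.4 mm; δ_solid = L₀ − L_s = 242 − 113.4 = 128.6 mm
δ = F/k = 3170/21.253 = 149.16 mm
δ ≥ δ_solid → spring goes solid

YES, δ = 149 mm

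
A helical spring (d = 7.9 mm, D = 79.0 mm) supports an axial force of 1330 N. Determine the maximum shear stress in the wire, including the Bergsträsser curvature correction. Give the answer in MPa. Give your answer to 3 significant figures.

Spring index C = D/d = 79.0/7.9 = 10.0000
K_B = (4C+2)/(4C−3) = 42.000/37.000 = 1.1351
τ₀ = 8FD/(πd³) = 8·1330·79.0/(π·7.9³) = 840560/1548.9 = 542.67 MPa
τ_max = K·τ₀ = 1.1351 × 542.67 = 616.01 MPa

616 MPa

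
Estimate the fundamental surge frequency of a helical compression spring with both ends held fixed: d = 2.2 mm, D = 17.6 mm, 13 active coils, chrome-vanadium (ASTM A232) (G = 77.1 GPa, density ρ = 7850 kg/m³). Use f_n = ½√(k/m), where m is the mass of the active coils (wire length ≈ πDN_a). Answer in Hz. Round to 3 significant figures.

193 Hz

k = Gd⁴/(8D³N_a) = (77.1×10³)(2.2⁴)/(8·17.6³·13) = 3.1855 N/mm = 3185.5 N/m
Wire length L = πDN_a = π·17.6·13 = 718.8 mm
m = ρ·(πd²/4)·L = 7850 × 3.8013×10⁻⁶ m² × 0.7188 m = 0.021449 kg
f_n = ½√(k/m) = 0.5·√(3185.5/0.021449) = 0.5·√(1.4851e+05) = 192.69 Hz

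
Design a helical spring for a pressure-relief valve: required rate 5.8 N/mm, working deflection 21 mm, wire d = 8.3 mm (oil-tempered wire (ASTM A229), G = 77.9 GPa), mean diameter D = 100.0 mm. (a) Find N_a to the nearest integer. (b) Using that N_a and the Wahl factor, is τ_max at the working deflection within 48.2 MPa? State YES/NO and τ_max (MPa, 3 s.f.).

N_a = Gd⁴/(8D³k) = (77.9×10³)(8.3⁴)/(8·100.0³·5.8) = 7.968 → N_a = 8
Actual rate k = Gd⁴/(8D³·8) = 5.7766 N/mm
Working load F = kδ = 5.7766·21 = 121.31 N
C = 100.0/8.3 = 12.0482; K_W = (4C−1)/(4C−4)+0.615/C = 1.1189
τ_max = K_W·8FD/(πd³) = 1.1189·54.025 = 60.45 MPa
τ_max > 48.2 MPa → exceeds allowable

(a) 8 coils; (b) NO, τ_max = 60.5 MPa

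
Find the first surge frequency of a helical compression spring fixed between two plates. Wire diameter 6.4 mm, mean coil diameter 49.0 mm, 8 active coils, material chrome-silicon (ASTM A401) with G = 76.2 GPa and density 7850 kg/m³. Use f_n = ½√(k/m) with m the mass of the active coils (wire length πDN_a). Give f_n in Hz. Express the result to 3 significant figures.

117 Hz

k = Gd⁴/(8D³N_a) = (76.2×10³)(6.4⁴)/(8·49.0³·8) = 16.979 N/mm = 16979 N/m
Wire length L = πDN_a = π·49.0·8 = 1231.5 mm
m = ρ·(πd²/4)·L = 7850 × 32.17×10⁻⁶ m² × 1.2315 m = 0.311 kg
f_n = ½√(k/m) = 0.5·√(16979/0.311) = 0.5·√(54595) = 116.83 Hz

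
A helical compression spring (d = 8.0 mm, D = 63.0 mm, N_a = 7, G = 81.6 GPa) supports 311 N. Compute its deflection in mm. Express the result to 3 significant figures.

k = Gd⁴/(8D³N_a) = (81.6×10³)(8.0⁴)/(8·63.0³·7) = 23.869 N/mm
δ = F/k = 311 / 23.869 = 13.029 mm

13.0 mm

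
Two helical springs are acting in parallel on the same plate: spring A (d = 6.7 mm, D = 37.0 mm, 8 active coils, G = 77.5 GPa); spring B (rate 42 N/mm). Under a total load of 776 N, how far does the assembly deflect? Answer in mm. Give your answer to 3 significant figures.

8.61 mm

k_A = Gd⁴/(8D³N_a) = (77.5×10³)(6.7⁴)/(8·37.0³·8) = 48.174 N/mm
Parallel: k_eq = 48.174 + 42 = 90.174 N/mm
δ = F/k_eq = 776/90.174 = 8.6056 mm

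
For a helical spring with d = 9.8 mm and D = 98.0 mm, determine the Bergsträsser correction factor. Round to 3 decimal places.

C = D/d = 98.0/9.8 = 10.0000
K_B = (4C+2)/(4C−3) = 42.000/37.000 = 1.1351

1.135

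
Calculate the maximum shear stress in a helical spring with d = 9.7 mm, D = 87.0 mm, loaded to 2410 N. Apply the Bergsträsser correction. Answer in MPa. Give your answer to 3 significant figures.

674 MPa

Spring index C = D/d = 87.0/9.7 = 8.9691
K_B = (4C+2)/(4C−3) = 37.876/32.876 = 1.1521
τ₀ = 8FD/(πd³) = 8·2410·87.0/(π·9.7³) = 1.67736e+06/2867.2 = 585.01 MPa
τ_max = K·τ₀ = 1.1521 × 585.01 = 673.98 MPa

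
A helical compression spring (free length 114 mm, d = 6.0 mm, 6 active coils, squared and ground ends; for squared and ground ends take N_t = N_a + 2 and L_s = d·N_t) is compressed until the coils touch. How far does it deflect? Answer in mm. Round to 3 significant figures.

66.0 mm

N_t = 8; L_s = 6.0·8 = 48 mm
δ_solid = L₀ − L_s = 114 − 48 = 66 mm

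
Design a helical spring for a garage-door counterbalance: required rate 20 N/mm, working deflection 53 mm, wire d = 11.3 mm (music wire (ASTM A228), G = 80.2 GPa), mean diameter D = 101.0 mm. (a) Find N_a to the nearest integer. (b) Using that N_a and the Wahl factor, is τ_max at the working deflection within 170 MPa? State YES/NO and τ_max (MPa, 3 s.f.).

(a) 8 coils; (b) NO, τ_max = 218 MPa

N_a = Gd⁴/(8D³k) = (80.2×10³)(11.3⁴)/(8·101.0³·20) = 7.932 → N_a = 8
Actual rate k = Gd⁴/(8D³·8) = 19.831 N/mm
Working load F = kδ = 19.831·53 = 1051 N
C = 101.0/11.3 = 8.9381; K_W = (4C−1)/(4C−4)+0.615/C = 1.1633
τ_max = K_W·8FD/(πd³) = 1.1633·187.35 = 217.94 MPa
τ_max > 170 MPa → exceeds allowable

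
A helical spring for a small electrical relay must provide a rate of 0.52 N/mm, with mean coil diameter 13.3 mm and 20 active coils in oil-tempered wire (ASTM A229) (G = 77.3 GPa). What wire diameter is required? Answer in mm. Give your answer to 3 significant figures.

d = (8D³N_a·k / G)^(1/4) = (8·13.3³·20·0.52 / (77.3×10³))^0.25
  = (2.5322)^0.25 = 1.2615 mm

1.26 mm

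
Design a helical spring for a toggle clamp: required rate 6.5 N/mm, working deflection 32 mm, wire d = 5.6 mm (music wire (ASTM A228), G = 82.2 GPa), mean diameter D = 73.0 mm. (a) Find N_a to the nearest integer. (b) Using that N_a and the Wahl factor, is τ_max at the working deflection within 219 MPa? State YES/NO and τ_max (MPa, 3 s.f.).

(a) 4 coils; (b) NO, τ_max = 244 MPa

N_a = Gd⁴/(8D³k) = (82.2×10³)(5.6⁴)/(8·73.0³·6.5) = 3.996 → N_a = 4
Actual rate k = Gd⁴/(8D³·4) = 6.4939 N/mm
Working load F = kδ = 6.4939·32 = 207.8 N
C = 73.0/5.6 = 13.0357; K_W = (4C−1)/(4C−4)+0.615/C = 1.1095
τ_max = K_W·8FD/(πd³) = 1.1095·219.97 = 244.05 MPa
τ_max > 219 MPa → exceeds allowable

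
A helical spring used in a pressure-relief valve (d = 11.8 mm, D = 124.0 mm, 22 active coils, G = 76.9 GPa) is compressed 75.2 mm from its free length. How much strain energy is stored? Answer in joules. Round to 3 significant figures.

12.6 J

k = Gd⁴/(8D³N_a) = (76.9×10³)(11.8⁴)/(8·124.0³·22) = 4.443 N/mm
U = ½kδ² = 0.5 × 4.443 × 75.2² = 12563 N·mm = 12.563 J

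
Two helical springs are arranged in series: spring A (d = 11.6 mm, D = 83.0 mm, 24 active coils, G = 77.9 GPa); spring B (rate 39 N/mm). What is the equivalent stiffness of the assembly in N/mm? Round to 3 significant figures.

k_A = Gd⁴/(8D³N_a) = (77.9×10³)(11.6⁴)/(8·83.0³·24) = 12.848 N/mm
Series: 1/k_eq = 1/12.848 + 1/39 = 0.10347; k_eq = 9.6642 N/mm

9.66 N/mm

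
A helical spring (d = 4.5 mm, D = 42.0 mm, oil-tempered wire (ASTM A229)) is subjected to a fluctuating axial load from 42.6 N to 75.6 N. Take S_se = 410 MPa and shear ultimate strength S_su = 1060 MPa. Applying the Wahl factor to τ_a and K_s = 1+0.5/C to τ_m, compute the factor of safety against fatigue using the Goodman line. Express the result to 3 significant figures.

C = D/d = 42.0/4.5 = 9.3333; K_W = (4C−1)/(4C−4)+0.615/C = 1.1559; K_s = 1+0.5/C = 1.0536
F_a = (F_max−F_min)/2 = 16.5 N; F_m = (F_max+F_min)/2 = 59.1 N
τ_a = K_W·8F_aD/(πd³) = 1.1559 × 19.366 = 22.385 MPa
τ_m = K_s·8F_mD/(πd³) = 1.0536 × 69.365 = 73.081 MPa
Goodman: 1/n_f = τ_a/S_se + τ_m/S_su = 22.385/410 + 73.081/1060 = 0.05460 + 0.06894 = 0.12354
n_f = 1/0.12354 = 8.094

8.09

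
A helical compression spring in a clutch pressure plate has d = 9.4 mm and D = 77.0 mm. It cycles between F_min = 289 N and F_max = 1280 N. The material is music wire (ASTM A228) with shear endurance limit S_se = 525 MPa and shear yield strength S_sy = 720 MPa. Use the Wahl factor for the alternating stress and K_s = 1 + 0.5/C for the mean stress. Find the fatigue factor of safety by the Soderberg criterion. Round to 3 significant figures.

1.87

C = D/d = 77.0/9.4 = 8.1915; K_W = (4C−1)/(4C−4)+0.615/C = 1.1794; K_s = 1+0.5/C = 1.0610
F_a = (F_max−F_min)/2 = 495.5 N; F_m = (F_max+F_min)/2 = 784.5 N
τ_a = K_W·8F_aD/(πd³) = 1.1794 × 116.97 = 137.96 MPa
τ_m = K_s·8F_mD/(πd³) = 1.0610 × 185.2 = 196.5 MPa
Soderberg: 1/n_f = τ_a/S_se + τ_m/S_sy = 137.96/525 + 196.5/720 = 0.26277 + 0.27292 = 0.5357
n_f = 1/0.5357 = 1.867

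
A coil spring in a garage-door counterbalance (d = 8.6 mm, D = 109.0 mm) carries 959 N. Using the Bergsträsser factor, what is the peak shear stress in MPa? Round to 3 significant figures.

462 MPa

Spring index C = D/d = 109.0/8.6 = 12.6744
K_B = (4C+2)/(4C−3) = 52.698/47.698 = 1.1048
τ₀ = 8FD/(πd³) = 8·959·109.0/(π·8.6³) = 836248/1998.2 = 418.49 MPa
τ_max = K·τ₀ = 1.1048 × 418.49 = 462.36 MPa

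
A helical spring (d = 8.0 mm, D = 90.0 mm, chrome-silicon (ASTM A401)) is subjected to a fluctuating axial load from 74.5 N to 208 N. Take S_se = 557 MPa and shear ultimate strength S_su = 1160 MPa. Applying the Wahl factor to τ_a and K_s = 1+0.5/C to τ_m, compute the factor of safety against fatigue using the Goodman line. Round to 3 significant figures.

C = D/d = 90.0/8.0 = 11.2500; K_W = (4C−1)/(4C−4)+0.615/C = 1.1278; K_s = 1+0.5/C = 1.0444
F_a = (F_max−F_min)/2 = 66.75 N; F_m = (F_max+F_min)/2 = 141.25 N
τ_a = K_W·8F_aD/(πd³) = 1.1278 × 29.879 = 33.698 MPa
τ_m = K_s·8F_mD/(πd³) = 1.0444 × 63.227 = 66.037 MPa
Goodman: 1/n_f = τ_a/S_se + τ_m/S_su = 33.698/557 + 66.037/1160 = 0.06050 + 0.05693 = 0.11743
n_f = 1/0.11743 = 8.516

8.52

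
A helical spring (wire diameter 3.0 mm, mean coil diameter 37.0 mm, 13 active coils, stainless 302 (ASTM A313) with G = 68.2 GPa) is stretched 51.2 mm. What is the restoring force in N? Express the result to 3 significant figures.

k = Gd⁴/(8D³N_a) = (68.2×10³)(3.0⁴)/(8·37.0³·13) = 1.0487 N/mm
F = k·δ = 1.0487 × 51.2 = 53.691 N

53.7 N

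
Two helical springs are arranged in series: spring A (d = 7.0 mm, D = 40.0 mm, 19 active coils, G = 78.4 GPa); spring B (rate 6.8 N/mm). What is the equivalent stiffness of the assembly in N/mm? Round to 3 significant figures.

5.03 N/mm

k_A = Gd⁴/(8D³N_a) = (78.4×10³)(7.0⁴)/(8·40.0³·19) = 19.35 N/mm
Series: 1/k_eq = 1/19.35 + 1/6.8 = 0.19874; k_eq = 5.0318 N/mm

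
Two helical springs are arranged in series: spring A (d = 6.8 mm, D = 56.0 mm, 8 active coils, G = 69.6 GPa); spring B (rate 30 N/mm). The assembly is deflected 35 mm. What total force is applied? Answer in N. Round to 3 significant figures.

k_A = Gd⁴/(8D³N_a) = (69.6×10³)(6.8⁴)/(8·56.0³·8) = 13.24 N/mm
Series: 1/k_eq = 1/13.24 + 1/30 = 0.10886; k_eq = 9.1861 N/mm
F = k_eq·δ = 9.1861·35 = 321.51 N

322 N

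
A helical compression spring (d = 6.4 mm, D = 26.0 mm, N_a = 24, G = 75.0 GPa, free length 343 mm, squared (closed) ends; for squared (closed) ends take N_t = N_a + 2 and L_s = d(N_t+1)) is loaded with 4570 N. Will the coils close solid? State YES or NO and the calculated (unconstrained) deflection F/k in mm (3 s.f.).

k = Gd⁴/(8D³N_a) = (75.0×10³)(6.4⁴)/(8·26.0³·24) = 37.287 N/mm
N_t = 26; L_s = 6.4·27 = 172.8 mm; δ_solid = L₀ − L_s = 343 − 172.8 = 170.2 mm
δ = F/k = 4570/37.287 = 122.56 mm
δ < δ_solid → spring does not go solid

NO, δ = 123 mm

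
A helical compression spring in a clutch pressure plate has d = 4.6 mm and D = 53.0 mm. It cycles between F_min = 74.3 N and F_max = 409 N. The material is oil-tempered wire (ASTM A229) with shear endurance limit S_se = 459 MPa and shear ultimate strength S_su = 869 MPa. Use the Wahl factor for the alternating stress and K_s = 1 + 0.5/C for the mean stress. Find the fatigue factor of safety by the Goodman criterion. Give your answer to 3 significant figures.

C = D/d = 53.0/4.6 = 11.5217; K_W = (4C−1)/(4C−4)+0.615/C = 1.1247; K_s = 1+0.5/C = 1.0434
F_a = (F_max−F_min)/2 = 167.35 N; F_m = (F_max+F_min)/2 = 241.65 N
τ_a = K_W·8F_aD/(πd³) = 1.1247 × 232.04 = 260.97 MPa
τ_m = K_s·8F_mD/(πd³) = 1.0434 × 335.07 = 349.61 MPa
Goodman: 1/n_f = τ_a/S_se + τ_m/S_su = 260.97/459 + 349.61/869 = 0.56856 + 0.40231 = 0.97087
n_f = 1/0.97087 = 1.03

1.03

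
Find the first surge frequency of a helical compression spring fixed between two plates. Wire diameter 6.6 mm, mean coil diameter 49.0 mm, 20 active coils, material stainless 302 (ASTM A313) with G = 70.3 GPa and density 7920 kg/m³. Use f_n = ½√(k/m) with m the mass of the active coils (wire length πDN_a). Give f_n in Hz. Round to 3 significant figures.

46.1 Hz

k = Gd⁴/(8D³N_a) = (70.3×10³)(6.6⁴)/(8·49.0³·20) = 7.0864 N/mm = 7086.4 N/m
Wire length L = πDN_a = π·49.0·20 = 3078.8 mm
m = ρ·(πd²/4)·L = 7920 × 34.212×10⁻⁶ m² × 3.0788 m = 0.83422 kg
f_n = ½√(k/m) = 0.5·√(7086.4/0.83422) = 0.5·√(8494.6) = 46.083 Hz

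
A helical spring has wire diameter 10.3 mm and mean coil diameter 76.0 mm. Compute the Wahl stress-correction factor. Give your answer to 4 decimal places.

1.2009

C = D/d = 76.0/10.3 = 7.3786
K_W = (4C−1)/(4C−4) + 0.615/C = 28.515/25.515 + 0.0833 = 1.2009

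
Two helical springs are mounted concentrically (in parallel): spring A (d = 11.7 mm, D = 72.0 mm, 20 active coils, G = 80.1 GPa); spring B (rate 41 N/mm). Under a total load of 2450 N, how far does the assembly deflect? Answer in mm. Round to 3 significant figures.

k_A = Gd⁴/(8D³N_a) = (80.1×10³)(11.7⁴)/(8·72.0³·20) = 25.134 N/mm
Parallel: k_eq = 25.134 + 41 = 66.134 N/mm
δ = F/k_eq = 2450/66.134 = 37.046 mm

37.0 mm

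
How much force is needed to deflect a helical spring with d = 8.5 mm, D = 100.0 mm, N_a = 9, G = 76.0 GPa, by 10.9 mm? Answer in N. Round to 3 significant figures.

60.1 N

k = Gd⁴/(8D³N_a) = (76.0×10³)(8.5⁴)/(8·100.0³·9) = 5.5101 N/mm
F = k·δ = 5.5101 × 10.9 = 60.06 N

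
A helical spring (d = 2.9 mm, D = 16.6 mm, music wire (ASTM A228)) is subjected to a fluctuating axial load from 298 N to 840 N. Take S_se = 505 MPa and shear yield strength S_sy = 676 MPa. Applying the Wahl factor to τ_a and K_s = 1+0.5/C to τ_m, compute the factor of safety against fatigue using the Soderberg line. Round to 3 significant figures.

C = D/d = 16.6/2.9 = 5.7241; K_W = (4C−1)/(4C−4)+0.615/C = 1.2662; K_s = 1+0.5/C = 1.0873
F_a = (F_max−F_min)/2 = 271 N; F_m = (F_max+F_min)/2 = 569 N
τ_a = K_W·8F_aD/(πd³) = 1.2662 × 469.7 = 594.74 MPa
τ_m = K_s·8F_mD/(πd³) = 1.0873 × 986.2 = 1072.3 MPa
Soderberg: 1/n_f = τ_a/S_se + τ_m/S_sy = 594.74/505 + 1072.3/676 = 1.17770 + 1.58631 = 2.764
n_f = 1/2.764 = 0.3618

0.362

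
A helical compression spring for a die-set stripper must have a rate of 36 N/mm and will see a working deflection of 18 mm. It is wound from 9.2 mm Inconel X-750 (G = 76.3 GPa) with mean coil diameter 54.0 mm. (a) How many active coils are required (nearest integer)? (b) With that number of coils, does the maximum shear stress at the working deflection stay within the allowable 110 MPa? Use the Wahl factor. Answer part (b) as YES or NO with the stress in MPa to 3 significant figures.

N_a = Gd⁴/(8D³k) = (76.3×10³)(9.2⁴)/(8·54.0³·36) = 12.05 → N_a = 12
Actual rate k = Gd⁴/(8D³·12) = 36.16 N/mm
Working load F = kδ = 36.16·18 = 650.87 N
C = 54.0/9.2 = 5.8696; K_W = (4C−1)/(4C−4)+0.615/C = 1.2588
τ_max = K_W·8FD/(πd³) = 1.2588·114.94 = 144.68 MPa
τ_max > 110 MPa → exceeds allowable

(a) 12 coils; (b) NO, τ_max = 145 MPa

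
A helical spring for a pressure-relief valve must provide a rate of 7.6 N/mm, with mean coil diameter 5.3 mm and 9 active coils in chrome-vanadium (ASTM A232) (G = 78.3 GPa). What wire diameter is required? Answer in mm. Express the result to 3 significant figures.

1.01 mm

d = (8D³N_a·k / G)^(1/4) = (8·5.3³·9·7.6 / (78.3×10³))^0.25
  = (1.0404)^0.25 = 1.0100 mm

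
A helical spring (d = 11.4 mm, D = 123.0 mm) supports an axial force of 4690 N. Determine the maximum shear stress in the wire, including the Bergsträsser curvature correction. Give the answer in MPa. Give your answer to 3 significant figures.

Spring index C = D/d = 123.0/11.4 = 10.7895
K_B = (4C+2)/(4C−3) = 45.158/40.158 = 1.1245
τ₀ = 8FD/(πd³) = 8·4690·123.0/(π·11.4³) = 4.61496e+06/4654.4 = 991.52 MPa
τ_max = K·τ₀ = 1.1245 × 991.52 = 1115 MPa

1110 MPa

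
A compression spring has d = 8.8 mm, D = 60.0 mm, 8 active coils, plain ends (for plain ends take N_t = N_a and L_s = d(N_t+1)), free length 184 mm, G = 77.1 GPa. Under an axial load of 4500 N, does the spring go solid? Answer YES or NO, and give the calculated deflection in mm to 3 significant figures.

k = Gd⁴/(8D³N_a) = (77.1×10³)(8.8⁴)/(8·60.0³·8) = 33.447 N/mm
N_t = 8; L_s = 8.8·9 = 79.2 mm; δ_solid = L₀ − L_s = 184 − 79.2 = 104.8 mm
δ = F/k = 4500/33.447 = 134.54 mm
δ ≥ δ_solid → spring goes solid

YES, δ = 135 mm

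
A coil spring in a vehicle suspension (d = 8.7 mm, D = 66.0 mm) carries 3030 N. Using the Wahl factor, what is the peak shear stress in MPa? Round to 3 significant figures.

Spring index C = D/d = 66.0/8.7 = 7.5862
K_W = (4C−1)/(4C−4) + 0.615/C = 29.345/26.345 + 0.0811 = 1.1949
τ₀ = 8FD/(πd³) = 8·3030·66.0/(π·8.7³) = 1.59984e+06/2068.7 = 773.34 MPa
τ_max = K·τ₀ = 1.1949 × 773.34 = 924.09 MPa

924 MPa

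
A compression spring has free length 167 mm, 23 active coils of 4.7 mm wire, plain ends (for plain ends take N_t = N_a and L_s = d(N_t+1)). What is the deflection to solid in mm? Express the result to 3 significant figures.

N_t = 23; L_s = 4.7·24 = 112.8 mm
δ_solid = L₀ − L_s = 167 − 112.8 = 54.2 mm

54.2 mm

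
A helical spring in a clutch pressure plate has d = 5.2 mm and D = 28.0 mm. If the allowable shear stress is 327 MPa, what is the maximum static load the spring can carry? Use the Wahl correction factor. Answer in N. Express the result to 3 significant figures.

502 N

C = D/d = 28.0/5.2 = 5.3846
K_W = (4C−1)/(4C−4) + 0.615/C = 20.538/17.538 + 0.1142 = 1.2853
τ_max = K·8FD/(πd³) → F_max = τ_allow·πd³/(8DK)
F_max = 327·π·5.2³/(8·28.0·1.2853) = 1.4445e+05/287.9 = 501.73 N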